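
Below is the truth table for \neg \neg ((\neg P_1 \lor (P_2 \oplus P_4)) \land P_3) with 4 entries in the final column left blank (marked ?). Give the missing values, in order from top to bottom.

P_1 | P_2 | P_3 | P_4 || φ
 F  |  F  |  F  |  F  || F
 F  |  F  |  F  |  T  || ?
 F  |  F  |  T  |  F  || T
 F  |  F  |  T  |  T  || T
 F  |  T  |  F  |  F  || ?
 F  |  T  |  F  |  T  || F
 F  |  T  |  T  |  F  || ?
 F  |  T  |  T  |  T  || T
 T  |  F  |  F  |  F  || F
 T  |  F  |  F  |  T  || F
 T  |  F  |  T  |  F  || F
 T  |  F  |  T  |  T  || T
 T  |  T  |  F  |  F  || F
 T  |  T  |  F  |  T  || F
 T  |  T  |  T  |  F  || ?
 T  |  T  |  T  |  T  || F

F, F, T, T

Row P_1=F, P_2=F, P_3=F, P_4=T: ((\neg P_1 \lor (P_2 \oplus P_4)) \land P_3) = F, \neg ((\neg P_1 \lor (P_2 \oplus P_4)) \land P_3) = T, so the formula = F.
Row P_1=F, P_2=T, P_3=F, P_4=F: ((\neg P_1 \lor (P_2 \oplus P_4)) \land P_3) = F, \neg ((\neg P_1 \lor (P_2 \oplus P_4)) \land P_3) = T, so the formula = F.
Row P_1=F, P_2=T, P_3=T, P_4=F: ((\neg P_1 \lor (P_2 \oplus P_4)) \land P_3) = T, \neg ((\neg P_1 \lor (P_2 \oplus P_4)) \land P_3) = F, so the formula = T.
Row P_1=T, P_2=T, P_3=T, P_4=F: ((\neg P_1 \lor (P_2 \oplus P_4)) \land P_3) = T, \neg ((\neg P_1 \lor (P_2 \oplus P_4)) \land P_3) = F, so the formula = T.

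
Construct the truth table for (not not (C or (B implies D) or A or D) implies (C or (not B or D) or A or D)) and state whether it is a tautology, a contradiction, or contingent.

A  B  C  D  |  φ
0  0  0  0  |  1
0  0  0  1  |  1
0  0  1  0  |  1
0  0  1  1  |  1
0  1  0  0  |  1
0  1  0  1  |  1
0  1  1  0  |  1
0  1  1  1  |  1
1  0  0  0  |  1
1  0  0  1  |  1
1  0  1  0  |  1
1  0  1  1  |  1
1  1  0  0  |  1
1  1  0  1  |  1
1  1  1  0  |  1
1  1  1  1  |  1
Every row is 1, so the formula is a tautology.

tautology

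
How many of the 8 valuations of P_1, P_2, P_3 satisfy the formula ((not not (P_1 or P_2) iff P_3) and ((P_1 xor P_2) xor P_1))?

P_1  P_2  P_3  |  φ
 T    T    T   |  T
 T    T    F   |  F
 T    F    T   |  F
 T    F    F   |  F
 F    T    T   |  T
 F    T    F   |  F
 F    F    T   |  F
 F    F    F   |  F
The formula is true on 2 of the 8 rows.

2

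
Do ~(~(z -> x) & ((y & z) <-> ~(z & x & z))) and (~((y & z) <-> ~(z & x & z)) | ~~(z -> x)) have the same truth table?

x | y | z | φ | ψ
- | - | - | - | -
T | T | T | T | T
T | T | F | T | T
T | F | T | T | T
T | F | F | T | T
F | T | T | F | F
F | T | F | T | T
F | F | T | T | T
F | F | F | T | T
The columns for φ and ψ agree on every row, so they are logically equivalent.

equivalent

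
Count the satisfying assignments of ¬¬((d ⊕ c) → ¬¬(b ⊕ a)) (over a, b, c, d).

a  b  c  d  |  (d ⊕ c)  (b ⊕ a)  ¬(b ⊕ a)  ¬¬(b ⊕ a)  ((d ⊕ c) → ¬¬(b ⊕ a))  ¬((d ⊕ c) → ¬¬(b ⊕ a))  ¬¬((d ⊕ c) → ¬¬(b ⊕ a))
1  1  1  1  |     0        0        1          0                1                      0                        1           
1  1  1  0  |     1        0        1          0                0                      1                        0           
1  1  0  1  |     1        0        1          0                0                      1                        0           
1  1  0  0  |     0        0        1          0                1                      0                        1           
1  0  1  1  |     0        1        0          1                1                      0                        1           
1  0  1  0  |     1        1        0          1                1                      0                        1           
1  0  0  1  |     1        1        0          1                1                      0                        1           
1  0  0  0  |     0        1        0          1                1                      0                        1           
0  1  1  1  |     0        1        0          1                1                      0                        1           
0  1  1  0  |     1        1        0          1                1                      0                        1           
0  1  0  1  |     1        1        0          1                1                      0                        1           
0  1  0  0  |     0        1        0          1                1                      0                        1           
0  0  1  1  |     0        0        1          0                1                      0                        1           
0  0  1  0  |     1        0        1          0                0                      1                        0           
0  0  0  1  |     1        0        1          0                0                      1                        0           
0  0  0  0  |     0        0        1          0                1                      0                        1           
The formula is true on 12 of the 16 rows.

12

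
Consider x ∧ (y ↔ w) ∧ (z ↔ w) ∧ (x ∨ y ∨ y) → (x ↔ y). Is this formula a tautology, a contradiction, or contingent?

contingent

x  y  z  w  |  φ
T  T  T  T  |  T
T  T  T  F  |  T
T  T  F  T  |  T
T  T  F  F  |  T
T  F  T  T  |  T
T  F  T  F  |  T
T  F  F  T  |  T
T  F  F  F  |  F
F  T  T  T  |  T
F  T  T  F  |  T
F  T  F  T  |  T
F  T  F  F  |  T
F  F  T  T  |  T
F  F  T  F  |  T
F  F  F  T  |  T
F  F  F  F  |  T
15 of 16 rows are T, so the formula is contingent.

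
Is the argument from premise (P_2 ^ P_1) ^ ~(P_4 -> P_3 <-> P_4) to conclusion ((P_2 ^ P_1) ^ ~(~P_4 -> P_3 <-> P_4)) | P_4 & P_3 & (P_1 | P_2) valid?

P_1 | P_2 | P_3 | P_4 || φ | ψ
 F  |  F  |  F  |  F  || T | F
 F  |  F  |  F  |  T  || T | F
 F  |  F  |  T  |  F  || T | T
 F  |  F  |  T  |  T  || F | F
 F  |  T  |  F  |  F  || F | T
 F  |  T  |  F  |  T  || F | T
 F  |  T  |  T  |  F  || F | F
 F  |  T  |  T  |  T  || T | T
 T  |  F  |  F  |  F  || F | T
 T  |  F  |  F  |  T  || F | T
 T  |  F  |  T  |  F  || F | F
 T  |  F  |  T  |  T  || T | T
 T  |  T  |  F  |  F  || T | F
 T  |  T  |  F  |  T  || T | F
 T  |  T  |  T  |  F  || T | T
 T  |  T  |  T  |  T  || F | T
At P_1=F, P_2=F, P_3=F, P_4=F we have φ true but ψ false, so φ does not entail ψ.

no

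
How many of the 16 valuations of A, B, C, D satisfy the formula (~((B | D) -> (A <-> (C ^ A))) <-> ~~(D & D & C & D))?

  A      B      C      D       (B | D)  (C ^ A)  (A <-> (C ^ A))  ((B | D) -> (A <-> (C ^ A)))  (D & D & C & D)  ~(D & D & C & D)  ~~(D & D & C & D)    φ  
 True   True   True   True       True    False        False                  False                    True            False               True         True
 True   True   True  False       True    False        False                  False                   False             True              False        False
 True   True  False   True       True     True         True                   True                   False             True              False         True
 True   True  False  False       True     True         True                   True                   False             True              False         True
 True  False   True   True       True    False        False                  False                    True            False               True         True
 True  False   True  False      False    False        False                   True                   False             True              False         True
 True  False  False   True       True     True         True                   True                   False             True              False         True
 True  False  False  False      False     True         True                   True                   False             True              False         True
False   True   True   True       True     True        False                  False                    True            False               True         True
False   True   True  False       True     True        False                  False                   False             True              False        False
False   True  False   True       True    False         True                   True                   False             True              False         True
False   True  False  False       True    False         True                   True                   False             True              False         True
False  False   True   True       True     True        False                  False                    True            False               True         True
False  False   True  False      False     True        False                   True                   False             True              False         True
False  False  False   True       True    False         True                   True                   False             True              False         True
False  False  False  False      False    False         True                   True                   False             True              False         True
The formula is true on 14 of the 16 rows.

14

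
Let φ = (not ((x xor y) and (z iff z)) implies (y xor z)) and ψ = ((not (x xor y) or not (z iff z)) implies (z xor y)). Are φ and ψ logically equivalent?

x | y | z | φ | ψ
- | - | - | - | -
1 | 1 | 1 | 0 | 0
1 | 1 | 0 | 1 | 1
1 | 0 | 1 | 1 | 1
1 | 0 | 0 | 1 | 1
0 | 1 | 1 | 1 | 1
0 | 1 | 0 | 1 | 1
0 | 0 | 1 | 1 | 1
0 | 0 | 0 | 0 | 0
The columns for φ and ψ agree on every row, so they are logically equivalent.

equivalent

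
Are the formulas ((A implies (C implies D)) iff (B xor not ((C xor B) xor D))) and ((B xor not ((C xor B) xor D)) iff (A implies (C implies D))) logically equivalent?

A  B  C  D  |  φ  ψ
F  F  F  F  |  T  T
F  F  F  T  |  F  F
F  F  T  F  |  F  F
F  F  T  T  |  T  T
F  T  F  F  |  T  T
F  T  F  T  |  F  F
F  T  T  F  |  F  F
F  T  T  T  |  T  T
T  F  F  F  |  T  T
T  F  F  T  |  F  F
T  F  T  F  |  T  T
T  F  T  T  |  T  T
T  T  F  F  |  T  T
T  T  F  T  |  F  F
T  T  T  F  |  T  T
T  T  T  T  |  T  T
The columns for φ and ψ agree on every row, so they are logically equivalent.

equivalent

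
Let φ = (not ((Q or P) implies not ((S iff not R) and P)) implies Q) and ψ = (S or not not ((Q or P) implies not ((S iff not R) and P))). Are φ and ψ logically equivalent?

not equivalent

P  Q  R  S  |  φ  ψ
T  T  T  T  |  T  T
T  T  T  F  |  T  F
T  T  F  T  |  T  T
T  T  F  F  |  T  T
T  F  T  T  |  T  T
T  F  T  F  |  F  F
T  F  F  T  |  F  T
T  F  F  F  |  T  T
F  T  T  T  |  T  T
F  T  T  F  |  T  T
F  T  F  T  |  T  T
F  T  F  F  |  T  T
F  F  T  T  |  T  T
F  F  T  F  |  T  T
F  F  F  T  |  T  T
F  F  F  F  |  T  T
The columns differ at P=T, Q=T, R=T, S=F (φ=T, ψ=F), so they are not equivalent.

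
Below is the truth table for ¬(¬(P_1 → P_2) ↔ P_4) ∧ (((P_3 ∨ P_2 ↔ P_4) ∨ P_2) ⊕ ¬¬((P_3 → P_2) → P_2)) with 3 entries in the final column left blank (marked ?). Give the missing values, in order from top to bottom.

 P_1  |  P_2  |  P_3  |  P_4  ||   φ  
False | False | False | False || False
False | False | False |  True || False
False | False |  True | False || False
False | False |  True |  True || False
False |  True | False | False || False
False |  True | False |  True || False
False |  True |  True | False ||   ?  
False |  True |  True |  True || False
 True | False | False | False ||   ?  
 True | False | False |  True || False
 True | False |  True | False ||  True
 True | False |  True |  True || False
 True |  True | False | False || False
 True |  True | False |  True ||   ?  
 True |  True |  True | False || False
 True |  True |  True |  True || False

Row P_1=False, P_2=True, P_3=True, P_4=False: ¬(¬(P_1 → P_2) ↔ P_4) = False, (((P_3 ∨ P_2 ↔ P_4) ∨ P_2) ⊕ ¬¬((P_3 → P_2) → P_2)) = False, so the formula = False.
Row P_1=True, P_2=False, P_3=False, P_4=False: ¬(¬(P_1 → P_2) ↔ P_4) = True, (((P_3 ∨ P_2 ↔ P_4) ∨ P_2) ⊕ ¬¬((P_3 → P_2) → P_2)) = True, so the formula = True.
Row P_1=True, P_2=True, P_3=False, P_4=True: ¬(¬(P_1 → P_2) ↔ P_4) = True, (((P_3 ∨ P_2 ↔ P_4) ∨ P_2) ⊕ ¬¬((P_3 → P_2) → P_2)) = False, so the formula = False.

False, True, False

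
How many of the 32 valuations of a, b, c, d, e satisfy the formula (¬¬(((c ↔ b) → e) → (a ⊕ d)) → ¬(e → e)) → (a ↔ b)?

26

a | b | c | d | e | φ
- | - | - | - | - | -
F | F | F | F | F | T
F | F | F | F | T | T
F | F | F | T | F | T
F | F | F | T | T | T
F | F | T | F | F | T
F | F | T | F | T | T
F | F | T | T | F | T
F | F | T | T | T | T
F | T | F | F | F | F
F | T | F | F | T | F
F | T | F | T | F | T
F | T | F | T | T | T
F | T | T | F | F | T
F | T | T | F | T | F
F | T | T | T | F | T
F | T | T | T | T | T
T | F | F | F | F | T
T | F | F | F | T | T
T | F | F | T | F | T
T | F | F | T | T | F
T | F | T | F | F | T
T | F | T | F | T | T
T | F | T | T | F | F
T | F | T | T | T | F
T | T | F | F | F | T
T | T | F | F | T | T
T | T | F | T | F | T
T | T | F | T | T | T
T | T | T | F | F | T
T | T | T | F | T | T
T | T | T | T | F | T
T | T | T | T | T | T
The formula is true on 26 of the 32 rows.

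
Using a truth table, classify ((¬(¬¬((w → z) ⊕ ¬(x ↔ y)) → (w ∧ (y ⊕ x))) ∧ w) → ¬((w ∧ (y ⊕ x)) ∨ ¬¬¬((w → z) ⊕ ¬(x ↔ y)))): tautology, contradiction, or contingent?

tautology

x | y | z | w | (w → z) | (x ↔ y) | ¬(x ↔ y) | ((w → z) ⊕ ¬(x ↔ y)) | ¬((w → z) ⊕ ¬(x ↔ y)) | ¬¬((w → z) ⊕ ¬(x ↔ y)) | (y ⊕ x) | (w ∧ (y ⊕ x)) | ¬¬¬((w → z) ⊕ ¬(x ↔ y)) | φ
- | - | - | - | ------- | ------- | -------- | -------------------- | --------------------- | ---------------------- | ------- | ------------- | ----------------------- | -
0 | 0 | 0 | 0 |    1    |    1    |    0     |          1           |           0           |           1            |    0    |       0       |            0            | 1
0 | 0 | 0 | 1 |    0    |    1    |    0     |          0           |           1           |           0            |    0    |       0       |            1            | 1
0 | 0 | 1 | 0 |    1    |    1    |    0     |          1           |           0           |           1            |    0    |       0       |            0            | 1
0 | 0 | 1 | 1 |    1    |    1    |    0     |          1           |           0           |           1            |    0    |       0       |            0            | 1
0 | 1 | 0 | 0 |    1    |    0    |    1     |          0           |           1           |           0            |    1    |       0       |            1            | 1
0 | 1 | 0 | 1 |    0    |    0    |    1     |          1           |           0           |           1            |    1    |       1       |            0            | 1
0 | 1 | 1 | 0 |    1    |    0    |    1     |          0           |           1           |           0            |    1    |       0       |            1            | 1
0 | 1 | 1 | 1 |    1    |    0    |    1     |          0           |           1           |           0            |    1    |       1       |            1            | 1
1 | 0 | 0 | 0 |    1    |    0    |    1     |          0           |           1           |           0            |    1    |       0       |            1            | 1
1 | 0 | 0 | 1 |    0    |    0    |    1     |          1           |           0           |           1            |    1    |       1       |            0            | 1
1 | 0 | 1 | 0 |    1    |    0    |    1     |          0           |           1           |           0            |    1    |       0       |            1            | 1
1 | 0 | 1 | 1 |    1    |    0    |    1     |          0           |           1           |           0            |    1    |       1       |            1            | 1
1 | 1 | 0 | 0 |    1    |    1    |    0     |          1           |           0           |           1            |    0    |       0       |            0            | 1
1 | 1 | 0 | 1 |    0    |    1    |    0     |          0           |           1           |           0            |    0    |       0       |            1            | 1
1 | 1 | 1 | 0 |    1    |    1    |    0     |          1           |           0           |           1            |    0    |       0       |            0            | 1
1 | 1 | 1 | 1 |    1    |    1    |    0     |          1           |           0           |           1            |    0    |       0       |            0            | 1
Every row is 1, so the formula is a tautology.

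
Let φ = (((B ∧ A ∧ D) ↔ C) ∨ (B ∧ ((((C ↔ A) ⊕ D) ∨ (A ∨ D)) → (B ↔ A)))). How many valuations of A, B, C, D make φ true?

A | B | C | D | (B ∧ A ∧ D) | ((B ∧ A ∧ D) ↔ C) | (C ↔ A) | ((C ↔ A) ⊕ D) | (A ∨ D) | (((C ↔ A) ⊕ D) ∨ (A ∨ D)) | (B ↔ A) | φ
- | - | - | - | ----------- | ----------------- | ------- | ------------- | ------- | ------------------------- | ------- | -
0 | 0 | 0 | 0 |      0      |         1         |    1    |       1       |    0    |             1             |    1    | 1
0 | 0 | 0 | 1 |      0      |         1         |    1    |       0       |    1    |             1             |    1    | 1
0 | 0 | 1 | 0 |      0      |         0         |    0    |       0       |    0    |             0             |    1    | 0
0 | 0 | 1 | 1 |      0      |         0         |    0    |       1       |    1    |             1             |    1    | 0
0 | 1 | 0 | 0 |      0      |         1         |    1    |       1       |    0    |             1             |    0    | 1
0 | 1 | 0 | 1 |      0      |         1         |    1    |       0       |    1    |             1             |    0    | 1
0 | 1 | 1 | 0 |      0      |         0         |    0    |       0       |    0    |             0             |    0    | 1
0 | 1 | 1 | 1 |      0      |         0         |    0    |       1       |    1    |             1             |    0    | 0
1 | 0 | 0 | 0 |      0      |         1         |    0    |       0       |    1    |             1             |    0    | 1
1 | 0 | 0 | 1 |      0      |         1         |    0    |       1       |    1    |             1             |    0    | 1
1 | 0 | 1 | 0 |      0      |         0         |    1    |       1       |    1    |             1             |    0    | 0
1 | 0 | 1 | 1 |      0      |         0         |    1    |       0       |    1    |             1             |    0    | 0
1 | 1 | 0 | 0 |      0      |         1         |    0    |       0       |    1    |             1             |    1    | 1
1 | 1 | 0 | 1 |      1      |         0         |    0    |       1       |    1    |             1             |    1    | 1
1 | 1 | 1 | 0 |      0      |         0         |    1    |       1       |    1    |             1             |    1    | 1
1 | 1 | 1 | 1 |      1      |         1         |    1    |       0       |    1    |             1             |    1    | 1
The formula is true on 11 of the 16 rows.

11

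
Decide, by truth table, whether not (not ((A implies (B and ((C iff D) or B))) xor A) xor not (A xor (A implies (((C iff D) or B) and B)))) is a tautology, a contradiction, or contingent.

tautology

A | B | C | D | (C iff D) | ((C iff D) or B) | (B and ((C iff D) or B)) | (((C iff D) or B) and B) | φ
- | - | - | - | --------- | ---------------- | ------------------------ | ------------------------ | -
1 | 1 | 1 | 1 |     1     |        1         |            1             |            1             | 1
1 | 1 | 1 | 0 |     0     |        1         |            1             |            1             | 1
1 | 1 | 0 | 1 |     0     |        1         |            1             |            1             | 1
1 | 1 | 0 | 0 |     1     |        1         |            1             |            1             | 1
1 | 0 | 1 | 1 |     1     |        1         |            0             |            0             | 1
1 | 0 | 1 | 0 |     0     |        0         |            0             |            0             | 1
1 | 0 | 0 | 1 |     0     |        0         |            0             |            0             | 1
1 | 0 | 0 | 0 |     1     |        1         |            0             |            0             | 1
0 | 1 | 1 | 1 |     1     |        1         |            1             |            1             | 1
0 | 1 | 1 | 0 |     0     |        1         |            1             |            1             | 1
0 | 1 | 0 | 1 |     0     |        1         |            1             |            1             | 1
0 | 1 | 0 | 0 |     1     |        1         |            1             |            1             | 1
0 | 0 | 1 | 1 |     1     |        1         |            0             |            0             | 1
0 | 0 | 1 | 0 |     0     |        0         |            0             |            0             | 1
0 | 0 | 0 | 1 |     0     |        0         |            0             |            0             | 1
0 | 0 | 0 | 0 |     1     |        1         |            0             |            0             | 1
Every row is 1, so the formula is a tautology.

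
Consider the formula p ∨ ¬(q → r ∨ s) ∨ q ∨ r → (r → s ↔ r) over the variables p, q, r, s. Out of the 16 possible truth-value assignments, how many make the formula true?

6

p | q | r | s || (r ∨ s) | (q → (r ∨ s)) | ¬(q → (r ∨ s)) | (p ∨ ¬(q → (r ∨ s))) | (r → s) | ((r → s) ↔ r) | φ
T | T | T | T ||    T    |       T       |       F        |          T           |    T    |       T       | T
T | T | T | F ||    T    |       T       |       F        |          T           |    F    |       F       | F
T | T | F | T ||    T    |       T       |       F        |          T           |    T    |       F       | F
T | T | F | F ||    F    |       F       |       T        |          T           |    T    |       F       | F
T | F | T | T ||    T    |       T       |       F        |          T           |    T    |       T       | T
T | F | T | F ||    T    |       T       |       F        |          T           |    F    |       F       | F
T | F | F | T ||    T    |       T       |       F        |          T           |    T    |       F       | F
T | F | F | F ||    F    |       T       |       F        |          T           |    T    |       F       | F
F | T | T | T ||    T    |       T       |       F        |          F           |    T    |       T       | T
F | T | T | F ||    T    |       T       |       F        |          F           |    F    |       F       | F
F | T | F | T ||    T    |       T       |       F        |          F           |    T    |       F       | F
F | T | F | F ||    F    |       F       |       T        |          T           |    T    |       F       | F
F | F | T | T ||    T    |       T       |       F        |          F           |    T    |       T       | T
F | F | T | F ||    T    |       T       |       F        |          F           |    F    |       F       | F
F | F | F | T ||    T    |       T       |       F        |          F           |    T    |       F       | T
F | F | F | F ||    F    |       T       |       F        |          F           |    T    |       F       | T
The formula is true on 6 of the 16 rows.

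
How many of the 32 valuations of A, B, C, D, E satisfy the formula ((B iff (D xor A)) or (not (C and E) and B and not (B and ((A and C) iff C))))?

  A   |   B   |   C   |   D   |   E   |   φ  
----- | ----- | ----- | ----- | ----- | -----
 True |  True |  True |  True |  True | False
 True |  True |  True |  True | False | False
 True |  True |  True | False |  True |  True
 True |  True |  True | False | False |  True
 True |  True | False |  True |  True | False
 True |  True | False |  True | False | False
 True |  True | False | False |  True |  True
 True |  True | False | False | False |  True
 True | False |  True |  True |  True |  True
 True | False |  True |  True | False |  True
 True | False |  True | False |  True | False
 True | False |  True | False | False | False
 True | False | False |  True |  True |  True
 True | False | False |  True | False |  True
 True | False | False | False |  True | False
 True | False | False | False | False | False
False |  True |  True |  True |  True |  True
False |  True |  True |  True | False |  True
False |  True |  True | False |  True | False
False |  True |  True | False | False |  True
False |  True | False |  True |  True |  True
False |  True | False |  True | False |  True
False |  True | False | False |  True | False
False |  True | False | False | False | False
False | False |  True |  True |  True | False
False | False |  True |  True | False | False
False | False |  True | False |  True |  True
False | False |  True | False | False |  True
False | False | False |  True |  True | False
False | False | False |  True | False | False
False | False | False | False |  True |  True
False | False | False | False | False |  True
The formula is true on 17 of the 32 rows.

17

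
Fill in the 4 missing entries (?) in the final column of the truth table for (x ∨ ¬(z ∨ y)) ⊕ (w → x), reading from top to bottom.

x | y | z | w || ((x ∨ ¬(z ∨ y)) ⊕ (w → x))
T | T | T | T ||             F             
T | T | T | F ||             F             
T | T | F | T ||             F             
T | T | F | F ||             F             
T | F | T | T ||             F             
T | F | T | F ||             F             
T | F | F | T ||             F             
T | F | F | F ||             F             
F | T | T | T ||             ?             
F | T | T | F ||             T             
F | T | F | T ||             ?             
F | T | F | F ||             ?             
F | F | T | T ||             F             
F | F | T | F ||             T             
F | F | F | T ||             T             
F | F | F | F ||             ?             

F, F, T, F

Row x=F, y=T, z=T, w=T: (x ∨ ¬(z ∨ y)) = F, (w → x) = F, so ((x ∨ ¬(z ∨ y)) ⊕ (w → x)) = F.
Row x=F, y=T, z=F, w=T: (x ∨ ¬(z ∨ y)) = F, (w → x) = F, so ((x ∨ ¬(z ∨ y)) ⊕ (w → x)) = F.
Row x=F, y=T, z=F, w=F: (x ∨ ¬(z ∨ y)) = F, (w → x) = T, so ((x ∨ ¬(z ∨ y)) ⊕ (w → x)) = T.
Row x=F, y=F, z=F, w=F: (x ∨ ¬(z ∨ y)) = T, (w → x) = T, so ((x ∨ ¬(z ∨ y)) ⊕ (w → x)) = F.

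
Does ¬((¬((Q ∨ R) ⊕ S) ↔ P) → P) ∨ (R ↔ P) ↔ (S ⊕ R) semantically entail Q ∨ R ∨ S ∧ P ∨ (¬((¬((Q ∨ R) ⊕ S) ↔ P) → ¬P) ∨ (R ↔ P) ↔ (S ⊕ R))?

P | Q | R | S || φ | ψ
T | T | T | T || F | T
T | T | T | F || T | T
T | T | F | T || F | T
T | T | F | F || T | T
T | F | T | T || F | T
T | F | T | F || T | T
T | F | F | T || F | T
T | F | F | F || T | F
F | T | T | T || T | T
F | T | T | F || T | T
F | T | F | T || T | T
F | T | F | F || F | T
F | F | T | T || T | T
F | F | T | F || T | T
F | F | F | T || T | T
F | F | F | F || F | F
At P=T, Q=F, R=F, S=F we have φ true but ψ false, so φ does not entail ψ.

no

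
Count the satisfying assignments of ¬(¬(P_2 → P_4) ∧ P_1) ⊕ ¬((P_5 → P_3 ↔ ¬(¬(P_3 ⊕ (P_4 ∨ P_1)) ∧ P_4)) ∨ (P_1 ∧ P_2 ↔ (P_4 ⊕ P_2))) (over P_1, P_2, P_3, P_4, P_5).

P_1 | P_2 | P_3 | P_4 | P_5 || φ
 F  |  F  |  F  |  F  |  F  || T
 F  |  F  |  F  |  F  |  T  || T
 F  |  F  |  F  |  T  |  F  || T
 F  |  F  |  F  |  T  |  T  || F
 F  |  F  |  T  |  F  |  F  || T
 F  |  F  |  T  |  F  |  T  || T
 F  |  F  |  T  |  T  |  F  || F
 F  |  F  |  T  |  T  |  T  || F
 F  |  T  |  F  |  F  |  F  || T
 F  |  T  |  F  |  F  |  T  || F
 F  |  T  |  F  |  T  |  F  || T
 F  |  T  |  F  |  T  |  T  || T
 F  |  T  |  T  |  F  |  F  || T
 F  |  T  |  T  |  F  |  T  || T
 F  |  T  |  T  |  T  |  F  || T
 F  |  T  |  T  |  T  |  T  || T
 T  |  F  |  F  |  F  |  F  || T
 T  |  F  |  F  |  F  |  T  || T
 T  |  F  |  F  |  T  |  F  || T
 T  |  F  |  F  |  T  |  T  || F
 T  |  F  |  T  |  F  |  F  || T
 T  |  F  |  T  |  F  |  T  || T
 T  |  F  |  T  |  T  |  F  || F
 T  |  F  |  T  |  T  |  T  || F
 T  |  T  |  F  |  F  |  F  || F
 T  |  T  |  F  |  F  |  T  || F
 T  |  T  |  F  |  T  |  F  || T
 T  |  T  |  F  |  T  |  T  || F
 T  |  T  |  T  |  F  |  F  || F
 T  |  T  |  T  |  F  |  T  || F
 T  |  T  |  T  |  T  |  F  || F
 T  |  T  |  T  |  T  |  T  || F
The formula is true on 18 of the 32 rows.

18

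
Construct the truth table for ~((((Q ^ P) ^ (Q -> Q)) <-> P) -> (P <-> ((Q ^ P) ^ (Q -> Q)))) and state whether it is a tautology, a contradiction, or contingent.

P | Q | (Q ^ P) | (Q -> Q) | ((Q ^ P) ^ (Q -> Q)) | (((Q ^ P) ^ (Q -> Q)) <-> P) | (P <-> ((Q ^ P) ^ (Q -> Q))) | φ
- | - | ------- | -------- | -------------------- | ---------------------------- | ---------------------------- | -
T | T |    F    |    T     |          T           |              T               |              T               | F
T | F |    T    |    T     |          F           |              F               |              F               | F
F | T |    T    |    T     |          F           |              T               |              T               | F
F | F |    F    |    T     |          T           |              F               |              F               | F
Every row is F, so the formula is a contradiction.

contradiction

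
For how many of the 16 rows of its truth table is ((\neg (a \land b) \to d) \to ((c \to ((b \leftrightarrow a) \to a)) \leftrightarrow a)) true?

a | b | c | d || (a \land b) | \neg (a \land b) | (\neg (a \land b) \to d) | (b \leftrightarrow a) | φ
1 | 1 | 1 | 1 ||      1      |        0         |            1             |           1           | 1
1 | 1 | 1 | 0 ||      1      |        0         |            1             |           1           | 1
1 | 1 | 0 | 1 ||      1      |        0         |            1             |           1           | 1
1 | 1 | 0 | 0 ||      1      |        0         |            1             |           1           | 1
1 | 0 | 1 | 1 ||      0      |        1         |            1             |           0           | 1
1 | 0 | 1 | 0 ||      0      |        1         |            0             |           0           | 1
1 | 0 | 0 | 1 ||      0      |        1         |            1             |           0           | 1
1 | 0 | 0 | 0 ||      0      |        1         |            0             |           0           | 1
0 | 1 | 1 | 1 ||      0      |        1         |            1             |           0           | 0
0 | 1 | 1 | 0 ||      0      |        1         |            0             |           0           | 1
0 | 1 | 0 | 1 ||      0      |        1         |            1             |           0           | 0
0 | 1 | 0 | 0 ||      0      |        1         |            0             |           0           | 1
0 | 0 | 1 | 1 ||      0      |        1         |            1             |           1           | 1
0 | 0 | 1 | 0 ||      0      |        1         |            0             |           1           | 1
0 | 0 | 0 | 1 ||      0      |        1         |            1             |           1           | 0
0 | 0 | 0 | 0 ||      0      |        1         |            0             |           1           | 1
The formula is true on 13 of the 16 rows.

13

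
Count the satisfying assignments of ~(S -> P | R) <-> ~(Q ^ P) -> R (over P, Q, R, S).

P  Q  R  S  |  φ
1  1  1  1  |  0
1  1  1  0  |  0
1  1  0  1  |  1
1  1  0  0  |  1
1  0  1  1  |  0
1  0  1  0  |  0
1  0  0  1  |  0
1  0  0  0  |  0
0  1  1  1  |  0
0  1  1  0  |  0
0  1  0  1  |  1
0  1  0  0  |  0
0  0  1  1  |  0
0  0  1  0  |  0
0  0  0  1  |  0
0  0  0  0  |  1
The formula is true on 4 of the 16 rows.

4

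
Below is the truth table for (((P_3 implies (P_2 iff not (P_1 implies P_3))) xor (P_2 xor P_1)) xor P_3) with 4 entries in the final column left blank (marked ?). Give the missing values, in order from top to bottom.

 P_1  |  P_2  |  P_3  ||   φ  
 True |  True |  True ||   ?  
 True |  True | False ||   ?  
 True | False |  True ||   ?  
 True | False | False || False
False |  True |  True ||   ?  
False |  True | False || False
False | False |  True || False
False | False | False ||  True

True, True, True, False

Row P_1=True, P_2=True, P_3=True: ((P_3 implies (P_2 iff not (P_1 implies P_3))) xor (P_2 xor P_1)) = False, so the formula = True.
Row P_1=True, P_2=True, P_3=False: ((P_3 implies (P_2 iff not (P_1 implies P_3))) xor (P_2 xor P_1)) = True, so the formula = True.
Row P_1=True, P_2=False, P_3=True: ((P_3 implies (P_2 iff not (P_1 implies P_3))) xor (P_2 xor P_1)) = False, so the formula = True.
Row P_1=False, P_2=True, P_3=True: ((P_3 implies (P_2 iff not (P_1 implies P_3))) xor (P_2 xor P_1)) = True, so the formula = False.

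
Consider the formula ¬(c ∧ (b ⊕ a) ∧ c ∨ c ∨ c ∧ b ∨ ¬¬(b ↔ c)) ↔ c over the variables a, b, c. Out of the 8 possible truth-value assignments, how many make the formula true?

a | b | c || φ
1 | 1 | 1 || 0
1 | 1 | 0 || 0
1 | 0 | 1 || 0
1 | 0 | 0 || 1
0 | 1 | 1 || 0
0 | 1 | 0 || 0
0 | 0 | 1 || 0
0 | 0 | 0 || 1
The formula is true on 2 of the 8 rows.

2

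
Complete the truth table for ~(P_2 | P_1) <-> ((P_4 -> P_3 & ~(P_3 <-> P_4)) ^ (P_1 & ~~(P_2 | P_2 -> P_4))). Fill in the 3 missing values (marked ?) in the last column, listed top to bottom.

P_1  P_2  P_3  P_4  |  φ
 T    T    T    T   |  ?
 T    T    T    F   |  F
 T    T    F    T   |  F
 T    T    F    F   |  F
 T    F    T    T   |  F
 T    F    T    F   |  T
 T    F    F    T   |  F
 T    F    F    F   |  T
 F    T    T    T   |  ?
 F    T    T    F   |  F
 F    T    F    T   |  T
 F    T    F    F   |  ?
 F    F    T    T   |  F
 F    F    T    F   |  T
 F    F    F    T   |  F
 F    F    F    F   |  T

F, T, F

Row P_1=T, P_2=T, P_3=T, P_4=T: ~(P_2 | P_1) = F, ((P_4 -> P_3 & ~(P_3 <-> P_4)) ^ (P_1 & ~~(P_2 | P_2 -> P_4))) = T, so the formula = F.
Row P_1=F, P_2=T, P_3=T, P_4=T: ~(P_2 | P_1) = F, ((P_4 -> P_3 & ~(P_3 <-> P_4)) ^ (P_1 & ~~(P_2 | P_2 -> P_4))) = F, so the formula = T.
Row P_1=F, P_2=T, P_3=F, P_4=F: ~(P_2 | P_1) = F, ((P_4 -> P_3 & ~(P_3 <-> P_4)) ^ (P_1 & ~~(P_2 | P_2 -> P_4))) = T, so the formula = F.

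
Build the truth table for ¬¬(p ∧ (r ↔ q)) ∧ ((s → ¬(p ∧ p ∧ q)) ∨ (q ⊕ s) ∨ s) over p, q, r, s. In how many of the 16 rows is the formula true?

4

  p      q      r      s    |    φ  
False  False  False  False  |  False
False  False  False   True  |  False
False  False   True  False  |  False
False  False   True   True  |  False
False   True  False  False  |  False
False   True  False   True  |  False
False   True   True  False  |  False
False   True   True   True  |  False
 True  False  False  False  |   True
 True  False  False   True  |   True
 True  False   True  False  |  False
 True  False   True   True  |  False
 True   True  False  False  |  False
 True   True  False   True  |  False
 True   True   True  False  |   True
 True   True   True   True  |   True
The formula is true on 4 of the 16 rows.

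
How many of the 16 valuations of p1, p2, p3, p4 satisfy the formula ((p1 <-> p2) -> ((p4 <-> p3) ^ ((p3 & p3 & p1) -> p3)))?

12

p1 | p2 | p3 | p4 | (p1 <-> p2) | (p4 <-> p3) | (p3 & p3 & p1) | ((p3 & p3 & p1) -> p3) | φ
-- | -- | -- | -- | ----------- | ----------- | -------------- | ---------------------- | -
1  | 1  | 1  | 1  |      1      |      1      |       1        |           1            | 0
1  | 1  | 1  | 0  |      1      |      0      |       1        |           1            | 1
1  | 1  | 0  | 1  |      1      |      0      |       0        |           1            | 1
1  | 1  | 0  | 0  |      1      |      1      |       0        |           1            | 0
1  | 0  | 1  | 1  |      0      |      1      |       1        |           1            | 1
1  | 0  | 1  | 0  |      0      |      0      |       1        |           1            | 1
1  | 0  | 0  | 1  |      0      |      0      |       0        |           1            | 1
1  | 0  | 0  | 0  |      0      |      1      |       0        |           1            | 1
0  | 1  | 1  | 1  |      0      |      1      |       0        |           1            | 1
0  | 1  | 1  | 0  |      0      |      0      |       0        |           1            | 1
0  | 1  | 0  | 1  |      0      |      0      |       0        |           1            | 1
0  | 1  | 0  | 0  |      0      |      1      |       0        |           1            | 1
0  | 0  | 1  | 1  |      1      |      1      |       0        |           1            | 0
0  | 0  | 1  | 0  |      1      |      0      |       0        |           1            | 1
0  | 0  | 0  | 1  |      1      |      0      |       0        |           1            | 1
0  | 0  | 0  | 0  |      1      |      1      |       0        |           1            | 0
The formula is true on 12 of the 16 rows.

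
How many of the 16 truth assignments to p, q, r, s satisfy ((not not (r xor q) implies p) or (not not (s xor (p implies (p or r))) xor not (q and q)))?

14

p  q  r  s  |  (r xor q)  not (r xor q)  not not (r xor q)  (p or r)  (p implies (p or r))  (s xor (p implies (p or r)))  (q and q)  not (q and q)  φ
T  T  T  T  |      F            T                F             T               T                         F                    T            F        T
T  T  T  F  |      F            T                F             T               T                         T                    T            F        T
T  T  F  T  |      T            F                T             T               T                         F                    T            F        T
T  T  F  F  |      T            F                T             T               T                         T                    T            F        T
T  F  T  T  |      T            F                T             T               T                         F                    F            T        T
T  F  T  F  |      T            F                T             T               T                         T                    F            T        T
T  F  F  T  |      F            T                F             T               T                         F                    F            T        T
T  F  F  F  |      F            T                F             T               T                         T                    F            T        T
F  T  T  T  |      F            T                F             T               T                         F                    T            F        T
F  T  T  F  |      F            T                F             T               T                         T                    T            F        T
F  T  F  T  |      T            F                T             F               T                         F                    T            F        F
F  T  F  F  |      T            F                T             F               T                         T                    T            F        T
F  F  T  T  |      T            F                T             T               T                         F                    F            T        T
F  F  T  F  |      T            F                T             T               T                         T                    F            T        F
F  F  F  T  |      F            T                F             F               T                         F                    F            T        T
F  F  F  F  |      F            T                F             F               T                         T                    F            T        T
The formula is true on 14 of the 16 rows.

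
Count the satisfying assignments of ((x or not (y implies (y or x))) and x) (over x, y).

2

x  y  |  (y or x)  (y implies (y or x))  not (y implies (y or x))  φ
T  T  |     T               T                       F              T
T  F  |     T               T                       F              T
F  T  |     T               T                       F              F
F  F  |     F               T                       F              F
The formula is true on 2 of the 4 rows.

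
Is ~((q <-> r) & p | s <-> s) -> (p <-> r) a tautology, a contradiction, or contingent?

contingent

p | q | r | s || φ
F | F | F | F || T
F | F | F | T || T
F | F | T | F || T
F | F | T | T || T
F | T | F | F || T
F | T | F | T || T
F | T | T | F || T
F | T | T | T || T
T | F | F | F || F
T | F | F | T || T
T | F | T | F || T
T | F | T | T || T
T | T | F | F || T
T | T | F | T || T
T | T | T | F || T
T | T | T | T || T
15 of 16 rows are T, so the formula is contingent.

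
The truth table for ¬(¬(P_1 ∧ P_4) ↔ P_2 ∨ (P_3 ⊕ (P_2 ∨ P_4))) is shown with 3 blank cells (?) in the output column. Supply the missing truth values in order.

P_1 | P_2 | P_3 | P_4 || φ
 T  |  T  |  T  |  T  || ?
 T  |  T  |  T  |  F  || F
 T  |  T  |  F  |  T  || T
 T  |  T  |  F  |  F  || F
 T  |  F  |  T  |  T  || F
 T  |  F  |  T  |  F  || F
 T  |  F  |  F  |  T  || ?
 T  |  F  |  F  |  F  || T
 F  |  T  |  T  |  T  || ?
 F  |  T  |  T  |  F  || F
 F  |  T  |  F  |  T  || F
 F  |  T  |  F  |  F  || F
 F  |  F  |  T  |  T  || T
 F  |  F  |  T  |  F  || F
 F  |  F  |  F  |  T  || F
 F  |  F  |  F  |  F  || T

T, T, F

Row P_1=T, P_2=T, P_3=T, P_4=T: ¬(P_1 ∧ P_4) = F, (P_2 ∨ (P_3 ⊕ (P_2 ∨ P_4))) = T, (¬(P_1 ∧ P_4) ↔ P_2 ∨ (P_3 ⊕ (P_2 ∨ P_4))) = F, so the formula = T.
Row P_1=T, P_2=F, P_3=F, P_4=T: ¬(P_1 ∧ P_4) = F, (P_2 ∨ (P_3 ⊕ (P_2 ∨ P_4))) = T, (¬(P_1 ∧ P_4) ↔ P_2 ∨ (P_3 ⊕ (P_2 ∨ P_4))) = F, so the formula = T.
Row P_1=F, P_2=T, P_3=T, P_4=T: ¬(P_1 ∧ P_4) = T, (P_2 ∨ (P_3 ⊕ (P_2 ∨ P_4))) = T, (¬(P_1 ∧ P_4) ↔ P_2 ∨ (P_3 ⊕ (P_2 ∨ P_4))) = T, so the formula = F.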